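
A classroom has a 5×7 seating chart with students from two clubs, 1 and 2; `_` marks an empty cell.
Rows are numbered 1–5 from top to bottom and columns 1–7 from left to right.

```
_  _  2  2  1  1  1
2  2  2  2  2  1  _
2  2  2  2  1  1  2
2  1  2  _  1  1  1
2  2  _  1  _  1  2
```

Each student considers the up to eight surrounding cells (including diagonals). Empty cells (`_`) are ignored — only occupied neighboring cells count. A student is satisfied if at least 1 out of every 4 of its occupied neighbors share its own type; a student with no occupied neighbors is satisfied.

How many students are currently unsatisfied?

(1,3)2 4/4 ✓
(1,4)2 4/5 ✓
(1,5)1 2/5 ✓
(1,6)1 3/4 ✓
(1,7)1 2/2 ✓
(2,1)2 3/3 ✓
(2,2)2 6/6 ✓
(2,3)2 7/7 ✓
(2,4)2 6/8 ✓
(2,5)2 3/8 ✓
(2,6)1 5/7 ✓
(3,1)2 4/5 ✓
(3,2)2 7/8 ✓
(3,3)2 6/7 ✓
(3,4)2 5/7 ✓
(3,5)1 4/7 ✓
(3,6)1 5/7 ✓
(3,7)2 0/4 ✗
(4,1)2 4/5 ✓
(4,2)1 0/7 ✗
(4,3)2 4/6 ✓
(4,5)1 5/6 ✓
(4,6)1 5/7 ✓
(4,7)1 3/5 ✓
(5,1)2 2/3 ✓
(5,2)2 3/4 ✓
(5,4)1 1/2 ✓
(5,6)1 3/4 ✓
(5,7)2 0/3 ✗
Unsatisfied: (3,7), (4,2), (5,7) — 3 in total.

3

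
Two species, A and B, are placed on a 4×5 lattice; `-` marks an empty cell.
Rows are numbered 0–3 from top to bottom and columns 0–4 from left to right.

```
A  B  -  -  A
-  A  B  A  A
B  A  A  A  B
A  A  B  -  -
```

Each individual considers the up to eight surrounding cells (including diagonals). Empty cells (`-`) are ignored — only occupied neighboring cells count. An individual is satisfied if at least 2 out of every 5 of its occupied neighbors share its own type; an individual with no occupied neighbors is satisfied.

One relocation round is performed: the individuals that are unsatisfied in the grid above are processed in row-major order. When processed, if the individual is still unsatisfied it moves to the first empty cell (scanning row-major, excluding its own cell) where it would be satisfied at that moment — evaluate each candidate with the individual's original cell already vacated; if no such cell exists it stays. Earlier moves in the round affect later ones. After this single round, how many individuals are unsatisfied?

2

Initially unsatisfied (in order): (0,1), (1,2), (2,0), (2,4), (3,2).
  (0,1) → (3,3).
  (1,2) → (3,4).
  (2,0): no empty cell satisfies it; stays.
  (2,4): now satisfied by earlier moves; stays.
  (3,2): no empty cell satisfies it; stays.
Resulting grid:
A - - - A
- A - A A
B A A A B
A A B B B
Unsatisfied now: (2,0), (3,2).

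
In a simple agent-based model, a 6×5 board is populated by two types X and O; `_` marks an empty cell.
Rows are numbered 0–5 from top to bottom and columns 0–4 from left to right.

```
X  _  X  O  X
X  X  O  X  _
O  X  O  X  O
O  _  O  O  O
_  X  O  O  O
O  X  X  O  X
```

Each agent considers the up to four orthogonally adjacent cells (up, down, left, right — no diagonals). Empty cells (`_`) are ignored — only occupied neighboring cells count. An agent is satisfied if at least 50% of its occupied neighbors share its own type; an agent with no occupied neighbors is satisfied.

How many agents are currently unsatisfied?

12

(0,0)X 1/1 ✓
(0,2)X 0/2 ✗
(0,3)O 0/3 ✗
(0,4)X 0/1 ✗
(1,0)X 2/3 ✓
(1,1)X 2/3 ✓
(1,2)O 1/4 ✗
(1,3)X 1/3 ✗
(2,0)O 1/3 ✗
(2,1)X 1/3 ✗
(2,2)O 2/4 ✓
(2,3)X 1/4 ✗
(2,4)O 1/2 ✓
(3,0)O 1/1 ✓
(3,2)O 3/3 ✓
(3,3)O 3/4 ✓
(3,4)O 3/3 ✓
(4,1)X 1/2 ✓
(4,2)O 2/4 ✓
(4,3)O 4/4 ✓
(4,4)O 2/3 ✓
(5,0)O 0/1 ✗
(5,1)X 2/3 ✓
(5,2)X 1/3 ✗
(5,3)O 1/3 ✗
(5,4)X 0/2 ✗
Unsatisfied: (0,2), (0,3), (0,4), (1,2), (1,3), (2,0), (2,1), (2,3), (5,0), (5,2), (5,3), (5,4) — 12 in total.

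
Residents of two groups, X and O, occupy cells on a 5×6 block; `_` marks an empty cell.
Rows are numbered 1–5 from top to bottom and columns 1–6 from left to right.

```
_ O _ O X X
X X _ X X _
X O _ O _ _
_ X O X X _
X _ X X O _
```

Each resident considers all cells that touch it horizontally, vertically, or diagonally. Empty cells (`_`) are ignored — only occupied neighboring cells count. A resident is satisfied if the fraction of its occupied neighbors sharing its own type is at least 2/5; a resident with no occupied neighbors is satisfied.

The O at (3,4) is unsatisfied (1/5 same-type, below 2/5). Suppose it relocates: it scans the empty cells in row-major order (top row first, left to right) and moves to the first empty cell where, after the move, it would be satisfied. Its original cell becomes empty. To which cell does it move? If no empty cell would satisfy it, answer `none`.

(1,3)

Vacating (3,4). Empty cells in order:
  (1,1): 1/3 same-type → still unsatisfied.
  (1,3): 2/4 same-type → satisfied — stop here.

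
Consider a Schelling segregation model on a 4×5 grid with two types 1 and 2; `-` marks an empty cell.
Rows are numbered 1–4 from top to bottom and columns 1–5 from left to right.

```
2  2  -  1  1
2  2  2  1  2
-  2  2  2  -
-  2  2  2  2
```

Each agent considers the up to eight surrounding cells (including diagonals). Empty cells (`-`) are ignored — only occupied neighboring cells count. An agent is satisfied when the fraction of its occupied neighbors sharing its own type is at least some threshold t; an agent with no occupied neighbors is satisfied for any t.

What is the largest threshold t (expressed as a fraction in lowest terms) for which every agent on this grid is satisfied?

Row 1: (1,1)2 3/3 · (1,2)2 4/4 · (1,4)1 2/4 · (1,5)1 2/3
Row 2: (2,1)2 4/4 · (2,2)2 6/6 · (2,3)2 5/7 · (2,4)1 2/6 · (2,5)2 1/4
Row 3: (3,2)2 6/6 · (3,3)2 7/8 · (3,4)2 6/7
Row 4: (4,2)2 3/3 · (4,3)2 5/5 · (4,4)2 4/4 · (4,5)2 2/2
The smallest same-type fraction is 1/4 at (2,5), which reduces to 1/4. Any threshold above that leaves this agent unsatisfied.

1/4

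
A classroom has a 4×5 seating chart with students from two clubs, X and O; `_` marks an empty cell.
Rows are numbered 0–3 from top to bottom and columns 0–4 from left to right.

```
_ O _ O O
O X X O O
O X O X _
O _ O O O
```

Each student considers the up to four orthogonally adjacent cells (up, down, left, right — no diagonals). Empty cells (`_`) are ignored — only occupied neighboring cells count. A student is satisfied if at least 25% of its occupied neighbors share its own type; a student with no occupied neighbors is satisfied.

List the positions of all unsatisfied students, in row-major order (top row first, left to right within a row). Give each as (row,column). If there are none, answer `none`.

(0,1), (2,3)

(0,1)O 0/1 unhappy
(0,3)O 2/2 ok
(0,4)O 2/2 ok
(1,0)O 1/2 ok
(1,1)X 2/4 ok
(1,2)X 1/3 ok
(1,3)O 2/4 ok
(1,4)O 2/2 ok
(2,0)O 2/3 ok
(2,1)X 1/3 ok
(2,2)O 1/4 ok
(2,3)X 0/3 unhappy
(3,0)O 1/1 ok
(3,2)O 2/2 ok
(3,3)O 2/3 ok
(3,4)O 1/1 ok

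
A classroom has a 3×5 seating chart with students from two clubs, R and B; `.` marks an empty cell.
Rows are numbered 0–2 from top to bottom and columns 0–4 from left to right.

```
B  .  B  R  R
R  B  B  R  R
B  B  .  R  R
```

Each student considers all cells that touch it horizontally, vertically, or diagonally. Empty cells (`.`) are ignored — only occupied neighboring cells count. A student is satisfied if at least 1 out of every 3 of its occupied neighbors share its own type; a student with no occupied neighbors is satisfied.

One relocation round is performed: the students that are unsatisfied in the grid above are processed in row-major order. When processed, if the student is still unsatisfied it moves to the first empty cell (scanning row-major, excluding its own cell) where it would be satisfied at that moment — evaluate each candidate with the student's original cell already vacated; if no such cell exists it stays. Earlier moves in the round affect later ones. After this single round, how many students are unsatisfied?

Initially unsatisfied (in order): (1,0).
  (1,0) → (2,2).
Resulting grid:
B . B R R
. B B R R
B B R R R
All satisfied now.

0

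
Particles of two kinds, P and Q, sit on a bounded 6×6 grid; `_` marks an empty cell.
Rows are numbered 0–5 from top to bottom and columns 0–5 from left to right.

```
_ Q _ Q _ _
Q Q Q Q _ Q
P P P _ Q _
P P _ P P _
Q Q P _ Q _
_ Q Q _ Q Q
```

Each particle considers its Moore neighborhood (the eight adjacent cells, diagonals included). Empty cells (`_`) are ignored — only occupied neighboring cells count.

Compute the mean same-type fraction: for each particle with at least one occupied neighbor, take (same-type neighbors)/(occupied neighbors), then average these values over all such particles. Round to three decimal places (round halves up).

(0,1)Q 3/3
(0,3)Q 2/2
(1,0)Q 2/4
(1,1)Q 3/6
(1,2)Q 4/6
(1,3)Q 3/4
(1,5)Q 1/1
(2,0)P 3/5
(2,1)P 4/7
(2,2)P 3/6
(2,4)Q 2/4
(3,0)P 3/5
(3,1)P 5/7
(3,3)P 3/5
(3,4)P 1/3
(4,0)Q 2/4
(4,1)Q 3/6
(4,2)P 2/5
(4,4)Q 2/4
(5,1)Q 3/4
(5,2)Q 2/3
(5,4)Q 2/2
(5,5)Q 2/2
Sum over 23 particles: 3/3 + 2/2 + 2/4 + 3/6 + 4/6 + 3/4 + 1/1 + 3/5 + 4/7 + 3/6 + 2/4 + 3/5 + 5/7 + 3/5 + 1/3 + 2/4 + 3/6 + 2/5 + 2/4 + 3/4 + 2/3 + 2/2 + 2/2 = 1591/105; mean = 1591/105 ÷ 23 = 1591/2415 = 0.658799… → 0.659.

0.659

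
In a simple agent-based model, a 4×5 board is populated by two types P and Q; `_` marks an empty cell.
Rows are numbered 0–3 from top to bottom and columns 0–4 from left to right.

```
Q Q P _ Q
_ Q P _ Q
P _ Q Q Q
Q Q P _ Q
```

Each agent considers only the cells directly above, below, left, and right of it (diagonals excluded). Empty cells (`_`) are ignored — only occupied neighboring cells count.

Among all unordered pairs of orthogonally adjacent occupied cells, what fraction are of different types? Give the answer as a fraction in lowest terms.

Scan each occupied cell's neighbors to the right and below so each pair is counted once.
From row 0: 1 unlike of 5 pairs (running 1/5).
From row 1: 2 unlike of 3 pairs (running 3/8).
From row 2: 2 unlike of 5 pairs (running 5/13).
From row 3: 1 unlike of 2 pairs (running 6/15).
Total adjacent occupied pairs: 15; unlike-type pairs: 6.
6/15 reduces to 2/5.

2/5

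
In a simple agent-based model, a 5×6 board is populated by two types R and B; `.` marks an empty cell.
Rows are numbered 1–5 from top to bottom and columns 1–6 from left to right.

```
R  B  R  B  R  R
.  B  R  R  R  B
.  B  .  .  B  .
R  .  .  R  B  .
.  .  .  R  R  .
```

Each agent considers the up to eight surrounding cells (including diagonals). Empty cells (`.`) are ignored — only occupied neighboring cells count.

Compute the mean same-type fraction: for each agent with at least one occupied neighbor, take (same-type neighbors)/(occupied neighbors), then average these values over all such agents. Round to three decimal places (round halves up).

0.382

Row 1: (1,1)R 0/2 · (1,2)B 1/4 · (1,3)R 2/5 · (1,4)B 0/5 · (1,5)R 3/5 · (1,6)R 2/3
Row 2: (2,2)B 2/5 · (2,3)R 2/6 · (2,4)R 4/6 · (2,5)R 3/6 · (2,6)B 1/4
Row 3: (3,2)B 1/3 · (3,5)B 2/5
Row 4: (4,1)R 0/1 · (4,4)R 2/4 · (4,5)B 1/4
Row 5: (5,4)R 2/3 · (5,5)R 2/3
Sum over 18 agents: 0/2 + 1/4 + 2/5 + 0/5 + 3/5 + 2/3 + 2/5 + 2/6 + 4/6 + 3/6 + 1/4 + 1/3 + 2/5 + 0/1 + 2/4 + 1/4 + 2/3 + 2/3 = 413/60; mean = 413/60 ÷ 18 = 413/1080 = 0.382407… → 0.382.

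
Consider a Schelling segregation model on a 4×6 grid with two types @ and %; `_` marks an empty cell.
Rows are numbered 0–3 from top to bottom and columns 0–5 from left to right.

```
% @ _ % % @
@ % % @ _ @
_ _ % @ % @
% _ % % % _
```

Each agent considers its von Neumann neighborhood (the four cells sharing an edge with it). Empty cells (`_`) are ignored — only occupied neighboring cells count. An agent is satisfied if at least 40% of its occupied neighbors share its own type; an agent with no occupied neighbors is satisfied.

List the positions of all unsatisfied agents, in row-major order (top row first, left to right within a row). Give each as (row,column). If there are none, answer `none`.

Row 0: (0,0)% 0/2 not · (0,1)@ 0/2 not · (0,3)% 1/2 satisfied · (0,4)% 1/2 satisfied · (0,5)@ 1/2 satisfied
Row 1: (1,0)@ 0/2 not · (1,1)% 1/3 not · (1,2)% 2/3 satisfied · (1,3)@ 1/3 not · (1,5)@ 2/2 satisfied
Row 2: (2,2)% 2/3 satisfied · (2,3)@ 1/4 not · (2,4)% 1/3 not · (2,5)@ 1/2 satisfied
Row 3: (3,0)% 0/0 satisfied · (3,2)% 2/2 satisfied · (3,3)% 2/3 satisfied · (3,4)% 2/2 satisfied

(0,0), (0,1), (1,0), (1,1), (1,3), (2,3), (2,4)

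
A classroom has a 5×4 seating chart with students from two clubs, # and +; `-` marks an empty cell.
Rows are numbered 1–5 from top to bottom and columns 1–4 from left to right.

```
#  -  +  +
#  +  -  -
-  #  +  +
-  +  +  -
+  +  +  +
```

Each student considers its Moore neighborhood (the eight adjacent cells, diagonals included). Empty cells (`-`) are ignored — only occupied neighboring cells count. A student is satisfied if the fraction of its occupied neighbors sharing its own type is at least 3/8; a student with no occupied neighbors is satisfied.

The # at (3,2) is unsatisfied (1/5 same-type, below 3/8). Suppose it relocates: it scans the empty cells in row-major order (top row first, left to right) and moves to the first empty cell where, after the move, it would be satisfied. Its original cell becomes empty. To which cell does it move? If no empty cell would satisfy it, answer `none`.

Vacating (3,2). Empty cells in order:
  (1,2): 2/4 same-type → satisfied — stop here.

(1,2)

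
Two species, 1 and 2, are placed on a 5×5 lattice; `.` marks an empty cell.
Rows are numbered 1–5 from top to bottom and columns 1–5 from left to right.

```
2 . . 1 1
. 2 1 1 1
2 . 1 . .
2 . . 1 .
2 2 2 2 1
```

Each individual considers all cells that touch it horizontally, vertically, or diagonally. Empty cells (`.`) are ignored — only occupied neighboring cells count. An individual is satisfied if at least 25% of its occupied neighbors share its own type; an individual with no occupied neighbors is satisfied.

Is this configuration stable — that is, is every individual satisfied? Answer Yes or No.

Row 1: (1,1)2 1/1 ok · (1,4)1 4/4 ok · (1,5)1 3/3 ok
Row 2: (2,2)2 2/4 ok · (2,3)1 3/4 ok · (2,4)1 5/5 ok · (2,5)1 3/3 ok
Row 3: (3,1)2 2/2 ok · (3,3)1 3/4 ok
Row 4: (4,1)2 3/3 ok · (4,4)1 2/4 ok
Row 5: (5,1)2 2/2 ok · (5,2)2 3/3 ok · (5,3)2 2/3 ok · (5,4)2 1/3 ok · (5,5)1 1/2 ok
All meet the threshold, so the configuration is stable.

Yes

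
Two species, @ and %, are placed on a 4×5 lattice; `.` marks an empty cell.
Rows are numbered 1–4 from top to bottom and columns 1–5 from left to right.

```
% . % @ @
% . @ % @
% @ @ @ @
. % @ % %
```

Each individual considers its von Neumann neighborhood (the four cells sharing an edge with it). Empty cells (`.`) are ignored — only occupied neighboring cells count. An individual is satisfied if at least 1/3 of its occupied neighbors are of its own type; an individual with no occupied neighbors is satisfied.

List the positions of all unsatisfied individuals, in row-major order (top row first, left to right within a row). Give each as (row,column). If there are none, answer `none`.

Row 1: (1,1)% 1/1 ok · (1,3)% 0/2 unhappy · (1,4)@ 1/3 ok · (1,5)@ 2/2 ok
Row 2: (2,1)% 2/2 ok · (2,3)@ 1/3 ok · (2,4)% 0/4 unhappy · (2,5)@ 2/3 ok
Row 3: (3,1)% 1/2 ok · (3,2)@ 1/3 ok · (3,3)@ 4/4 ok · (3,4)@ 2/4 ok · (3,5)@ 2/3 ok
Row 4: (4,2)% 0/2 unhappy · (4,3)@ 1/3 ok · (4,4)% 1/3 ok · (4,5)% 1/2 ok

(1,3), (2,4), (4,2)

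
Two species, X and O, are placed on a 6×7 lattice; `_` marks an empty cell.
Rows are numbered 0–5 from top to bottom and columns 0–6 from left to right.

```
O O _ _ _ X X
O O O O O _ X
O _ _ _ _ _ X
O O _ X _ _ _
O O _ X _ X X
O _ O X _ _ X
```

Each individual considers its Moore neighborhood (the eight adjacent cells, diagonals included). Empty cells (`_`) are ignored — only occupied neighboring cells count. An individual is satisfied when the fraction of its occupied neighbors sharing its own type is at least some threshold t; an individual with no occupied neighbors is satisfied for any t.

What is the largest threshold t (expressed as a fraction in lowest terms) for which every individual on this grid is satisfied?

1/3

(0,0)O 3/3
(0,1)O 4/4
(0,5)X 2/3
(0,6)X 2/2
(1,0)O 4/4
(1,1)O 5/5
(1,2)O 3/3
(1,3)O 2/2
(1,4)O 1/2
(1,6)X 3/3
(2,0)O 4/4
(2,6)X 1/1
(3,0)O 4/4
(3,1)O 4/4
(3,3)X 1/1
(4,0)O 4/4
(4,1)O 5/5
(4,3)X 2/3
(4,5)X 2/2
(4,6)X 2/2
(5,0)O 2/2
(5,2)O 1/3
(5,3)X 1/2
(5,6)X 2/2
The smallest same-type fraction is 1/3 at (5,2), which reduces to 1/3. Any threshold above that leaves this individual unsatisfied.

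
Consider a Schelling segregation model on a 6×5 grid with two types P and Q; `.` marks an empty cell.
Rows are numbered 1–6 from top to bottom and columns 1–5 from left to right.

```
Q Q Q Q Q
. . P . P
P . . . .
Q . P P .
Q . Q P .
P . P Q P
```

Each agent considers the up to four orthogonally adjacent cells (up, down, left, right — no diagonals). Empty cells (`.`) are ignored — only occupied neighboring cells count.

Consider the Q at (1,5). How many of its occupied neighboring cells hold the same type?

Occupied neighbors of (1,5): (2,5)=P, (1,4)=Q.
Same type (Q): 1 of 2.

1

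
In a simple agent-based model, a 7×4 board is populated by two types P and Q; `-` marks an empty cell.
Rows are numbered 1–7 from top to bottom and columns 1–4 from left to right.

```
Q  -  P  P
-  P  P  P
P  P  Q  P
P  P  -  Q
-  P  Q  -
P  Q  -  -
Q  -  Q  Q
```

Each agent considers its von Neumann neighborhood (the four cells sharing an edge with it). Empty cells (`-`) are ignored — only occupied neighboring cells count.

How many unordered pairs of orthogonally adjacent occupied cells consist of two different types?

8

Scan each occupied cell's neighbors to the right and below so each pair is counted once.
From row 1: 0 unlike of 3 pairs (running 0/3).
From row 2: 1 unlike of 5 pairs (running 1/8).
From row 3: 3 unlike of 6 pairs (running 4/14).
From row 4: 0 unlike of 2 pairs (running 4/16).
From row 5: 2 unlike of 2 pairs (running 6/18).
From row 6: 2 unlike of 2 pairs (running 8/20).
From row 7: 0 unlike of 1 pairs (running 8/21).
Total adjacent occupied pairs: 21; unlike-type pairs: 8.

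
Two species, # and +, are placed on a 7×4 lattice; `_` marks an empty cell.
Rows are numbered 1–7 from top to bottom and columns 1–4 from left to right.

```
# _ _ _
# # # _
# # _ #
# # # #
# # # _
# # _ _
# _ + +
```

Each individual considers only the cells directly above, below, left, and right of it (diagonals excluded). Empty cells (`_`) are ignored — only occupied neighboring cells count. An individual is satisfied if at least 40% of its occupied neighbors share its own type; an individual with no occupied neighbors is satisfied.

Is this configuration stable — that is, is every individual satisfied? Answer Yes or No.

(1,1)# 1/1 ✓
(2,1)# 3/3 ✓
(2,2)# 3/3 ✓
(2,3)# 1/1 ✓
(3,1)# 3/3 ✓
(3,2)# 3/3 ✓
(3,4)# 1/1 ✓
(4,1)# 3/3 ✓
(4,2)# 4/4 ✓
(4,3)# 3/3 ✓
(4,4)# 2/2 ✓
(5,1)# 3/3 ✓
(5,2)# 4/4 ✓
(5,3)# 2/2 ✓
(6,1)# 3/3 ✓
(6,2)# 2/2 ✓
(7,1)# 1/1 ✓
(7,3)+ 1/1 ✓
(7,4)+ 1/1 ✓
All meet the threshold, so the configuration is stable.

Yes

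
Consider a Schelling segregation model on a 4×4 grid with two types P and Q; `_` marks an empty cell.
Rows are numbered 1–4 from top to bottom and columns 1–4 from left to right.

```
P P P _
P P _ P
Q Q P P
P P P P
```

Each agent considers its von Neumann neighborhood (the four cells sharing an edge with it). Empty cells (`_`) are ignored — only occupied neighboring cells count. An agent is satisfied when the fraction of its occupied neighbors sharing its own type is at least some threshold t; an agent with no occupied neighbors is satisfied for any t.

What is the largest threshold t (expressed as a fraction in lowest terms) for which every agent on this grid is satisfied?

1/4

Row 1: (1,1)P 2/2 · (1,2)P 3/3 · (1,3)P 1/1
Row 2: (2,1)P 2/3 · (2,2)P 2/3 · (2,4)P 1/1
Row 3: (3,1)Q 1/3 · (3,2)Q 1/4 · (3,3)P 2/3 · (3,4)P 3/3
Row 4: (4,1)P 1/2 · (4,2)P 2/3 · (4,3)P 3/3 · (4,4)P 2/2
The smallest same-type fraction is 1/4 at (3,2), which reduces to 1/4. Any threshold above that leaves this agent unsatisfied.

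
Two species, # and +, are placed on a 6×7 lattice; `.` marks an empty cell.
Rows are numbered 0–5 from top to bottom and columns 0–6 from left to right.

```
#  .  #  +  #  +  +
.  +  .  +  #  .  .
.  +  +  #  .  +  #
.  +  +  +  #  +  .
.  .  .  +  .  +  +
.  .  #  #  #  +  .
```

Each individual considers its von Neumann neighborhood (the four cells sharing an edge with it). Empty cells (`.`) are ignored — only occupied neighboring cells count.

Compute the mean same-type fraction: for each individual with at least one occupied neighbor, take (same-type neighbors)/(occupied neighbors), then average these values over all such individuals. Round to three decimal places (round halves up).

0.580

(0,0)# — no occupied neighbors
(0,2)# 0/1
(0,3)+ 1/3
(0,4)# 1/3
(0,5)+ 1/2
(0,6)+ 1/1
(1,1)+ 1/1
(1,3)+ 1/3
(1,4)# 1/2
(2,1)+ 3/3
(2,2)+ 2/3
(2,3)# 0/3
(2,5)+ 1/2
(2,6)# 0/1
(3,1)+ 2/2
(3,2)+ 3/3
(3,3)+ 2/4
(3,4)# 0/2
(3,5)+ 2/3
(4,3)+ 1/2
(4,5)+ 3/3
(4,6)+ 1/1
(5,2)# 1/1
(5,3)# 2/3
(5,4)# 1/2
(5,5)+ 1/2
Sum over 25 individuals: 0/1 + 1/3 + 1/3 + 1/2 + 1/1 + 1/1 + 1/3 + 1/2 + 3/3 + 2/3 + 0/3 + 1/2 + 0/1 + 2/2 + 3/3 + 2/4 + 0/2 + 2/3 + 1/2 + 3/3 + 1/1 + 1/1 + 2/3 + 1/2 + 1/2 = 29/2; mean = 29/2 ÷ 25 = 29/50 = 0.58 → 0.580.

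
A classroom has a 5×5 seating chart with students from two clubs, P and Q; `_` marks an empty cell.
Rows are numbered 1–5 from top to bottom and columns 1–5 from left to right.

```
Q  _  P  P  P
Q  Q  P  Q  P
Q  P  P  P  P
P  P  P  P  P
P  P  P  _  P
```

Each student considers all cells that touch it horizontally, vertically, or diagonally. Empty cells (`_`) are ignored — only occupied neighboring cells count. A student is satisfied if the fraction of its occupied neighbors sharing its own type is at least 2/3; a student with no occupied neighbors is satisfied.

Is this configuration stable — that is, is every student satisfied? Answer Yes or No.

(1,1)Q 2/2 ok
(1,3)P 2/4 unhappy
(1,4)P 4/5 ok
(1,5)P 2/3 ok
(2,1)Q 3/4 ok
(2,2)Q 3/7 unhappy
(2,3)P 5/7 ok
(2,4)Q 0/8 unhappy
(2,5)P 4/5 ok
(3,1)Q 2/5 unhappy
(3,2)P 5/8 unhappy
(3,3)P 6/8 ok
(3,4)P 7/8 ok
(3,5)P 4/5 ok
(4,1)P 4/5 ok
(4,2)P 7/8 ok
(4,3)P 7/7 ok
(4,4)P 7/7 ok
(4,5)P 4/4 ok
(5,1)P 3/3 ok
(5,2)P 5/5 ok
(5,3)P 4/4 ok
(5,5)P 2/2 ok
For instance (1,3) has only 2/4 same-type neighbors, below 2/3.

No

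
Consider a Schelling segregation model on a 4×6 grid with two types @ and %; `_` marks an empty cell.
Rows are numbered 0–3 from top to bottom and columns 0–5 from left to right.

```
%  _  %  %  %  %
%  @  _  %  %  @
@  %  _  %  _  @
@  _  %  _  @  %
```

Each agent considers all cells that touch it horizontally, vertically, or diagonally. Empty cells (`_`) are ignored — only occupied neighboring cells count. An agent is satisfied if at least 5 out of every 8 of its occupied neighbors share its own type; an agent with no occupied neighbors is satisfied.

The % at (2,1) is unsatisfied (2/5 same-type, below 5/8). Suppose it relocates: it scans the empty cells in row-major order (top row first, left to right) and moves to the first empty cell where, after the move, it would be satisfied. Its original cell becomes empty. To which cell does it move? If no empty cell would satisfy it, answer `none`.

(0,1)

Vacating (2,1). Empty cells in order:
  (0,1): 3/4 same-type → satisfied — stop here.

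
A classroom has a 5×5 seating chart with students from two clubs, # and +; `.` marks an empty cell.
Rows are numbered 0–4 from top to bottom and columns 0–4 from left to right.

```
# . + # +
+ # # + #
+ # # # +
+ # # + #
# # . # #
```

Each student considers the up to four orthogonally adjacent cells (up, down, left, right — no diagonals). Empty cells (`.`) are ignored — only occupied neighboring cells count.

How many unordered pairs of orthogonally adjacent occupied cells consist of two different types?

20

Scan each occupied cell's neighbors to the right and below so each pair is counted once.
Row 0: #(0,0)–+(1,0)≠ +(0,2)–#(0,3)≠ +(0,2)–#(1,2)≠ #(0,3)–+(0,4)≠ #(0,3)–+(1,3)≠ +(0,4)–#(1,4)≠  → 6/6 unlike.
Row 1: +(1,0)–#(1,1)≠ +(1,0)–+(2,0)= #(1,1)–#(1,2)= #(1,1)–#(2,1)= #(1,2)–+(1,3)≠ #(1,2)–#(2,2)= +(1,3)–#(1,4)≠ +(1,3)–#(2,3)≠ #(1,4)–+(2,4)≠  → 5/9 unlike.
Row 2: +(2,0)–#(2,1)≠ +(2,0)–+(3,0)= #(2,1)–#(2,2)= #(2,1)–#(3,1)= #(2,2)–#(2,3)= #(2,2)–#(3,2)= #(2,3)–+(2,4)≠ #(2,3)–+(3,3)≠ +(2,4)–#(3,4)≠  → 4/9 unlike.
Row 3: +(3,0)–#(3,1)≠ +(3,0)–#(4,0)≠ #(3,1)–#(3,2)= #(3,1)–#(4,1)= #(3,2)–+(3,3)≠ +(3,3)–#(3,4)≠ +(3,3)–#(4,3)≠ #(3,4)–#(4,4)=  → 5/8 unlike.
Row 4: #(4,0)–#(4,1)= #(4,3)–#(4,4)=  → 0/2 unlike.
Total adjacent occupied pairs: 34; unlike-type pairs: 20.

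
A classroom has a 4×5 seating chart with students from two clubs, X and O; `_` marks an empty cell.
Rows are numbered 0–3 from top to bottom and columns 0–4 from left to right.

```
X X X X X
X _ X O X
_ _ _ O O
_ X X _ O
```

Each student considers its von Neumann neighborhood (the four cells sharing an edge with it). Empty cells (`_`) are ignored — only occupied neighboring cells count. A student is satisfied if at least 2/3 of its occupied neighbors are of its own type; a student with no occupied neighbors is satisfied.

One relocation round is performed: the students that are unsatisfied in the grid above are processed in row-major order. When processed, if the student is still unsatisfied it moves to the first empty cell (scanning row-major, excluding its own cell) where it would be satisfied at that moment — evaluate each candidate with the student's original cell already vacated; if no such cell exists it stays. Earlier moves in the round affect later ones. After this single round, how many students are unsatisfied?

Initially unsatisfied (in order): (1,2), (1,3), (1,4).
  (1,2) → (1,1).
  (1,3) → (3,3).
  (1,4) → (1,2).
Resulting grid:
X X X X X
X X X _ _
_ _ _ O O
_ X X O O
Unsatisfied now: (3,2).

1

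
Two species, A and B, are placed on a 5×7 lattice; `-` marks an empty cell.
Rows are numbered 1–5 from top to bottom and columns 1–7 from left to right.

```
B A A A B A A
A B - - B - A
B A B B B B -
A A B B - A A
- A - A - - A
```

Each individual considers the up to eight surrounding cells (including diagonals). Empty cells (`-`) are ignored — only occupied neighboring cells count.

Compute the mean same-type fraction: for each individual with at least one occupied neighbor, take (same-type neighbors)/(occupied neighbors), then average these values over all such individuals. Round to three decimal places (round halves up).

0.563

(1,1)B 1/3
(1,2)A 2/4
(1,3)A 2/3
(1,4)A 1/3
(1,5)B 1/3
(1,6)A 2/4
(1,7)A 2/2
(2,1)A 2/5
(2,2)B 3/7
(2,5)B 4/6
(2,7)A 2/3
(3,1)B 1/5
(3,2)A 3/7
(3,3)B 4/6
(3,4)B 5/5
(3,5)B 4/5
(3,6)B 2/5
(4,1)A 3/4
(4,2)A 3/6
(4,3)B 3/7
(4,4)B 4/5
(4,6)A 2/4
(4,7)A 2/3
(5,2)A 2/3
(5,4)A 0/2
(5,7)A 2/2
Sum over 26 individuals: 1/3 + 2/4 + 2/3 + 1/3 + 1/3 + 2/4 + 2/2 + 2/5 + 3/7 + 4/6 + 2/3 + 1/5 + 3/7 + 4/6 + 5/5 + 4/5 + 2/5 + 3/4 + 3/6 + 3/7 + 4/5 + 2/4 + 2/3 + 2/3 + 0/2 + 2/2 = 2049/140; mean = 2049/140 ÷ 26 = 2049/3640 = 0.562912… → 0.563.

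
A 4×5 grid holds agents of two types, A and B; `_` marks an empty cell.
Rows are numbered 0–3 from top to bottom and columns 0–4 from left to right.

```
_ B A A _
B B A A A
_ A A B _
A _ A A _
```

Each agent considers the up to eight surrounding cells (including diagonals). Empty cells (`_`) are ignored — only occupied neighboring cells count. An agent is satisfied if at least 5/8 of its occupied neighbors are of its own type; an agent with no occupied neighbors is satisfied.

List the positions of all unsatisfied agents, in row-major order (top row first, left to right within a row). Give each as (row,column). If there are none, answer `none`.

(0,1)B 2/4 ✗
(0,2)A 3/5 ✗
(0,3)A 4/4 ✓
(1,0)B 2/3 ✓
(1,1)B 2/6 ✗
(1,2)A 5/8 ✓
(1,3)A 5/6 ✓
(1,4)A 2/3 ✓
(2,1)A 4/6 ✓
(2,2)A 5/7 ✓
(2,3)B 0/6 ✗
(3,0)A 1/1 ✓
(3,2)A 3/4 ✓
(3,3)A 2/3 ✓

(0,1), (0,2), (1,1), (2,3)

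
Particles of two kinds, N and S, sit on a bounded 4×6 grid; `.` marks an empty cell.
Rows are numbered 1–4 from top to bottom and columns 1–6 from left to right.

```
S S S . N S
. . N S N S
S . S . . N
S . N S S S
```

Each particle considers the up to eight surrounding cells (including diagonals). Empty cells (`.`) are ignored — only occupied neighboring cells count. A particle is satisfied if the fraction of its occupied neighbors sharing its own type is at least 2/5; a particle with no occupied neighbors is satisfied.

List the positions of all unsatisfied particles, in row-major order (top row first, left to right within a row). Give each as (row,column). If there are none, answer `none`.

(1,5), (1,6), (2,3), (2,6), (3,6), (4,3)

(1,1)S 1/1 ✓
(1,2)S 2/3 ✓
(1,3)S 2/3 ✓
(1,5)N 1/4 ✗
(1,6)S 1/3 ✗
(2,3)N 0/4 ✗
(2,4)S 2/5 ✓
(2,5)N 2/5 ✓
(2,6)S 1/4 ✗
(3,1)S 1/1 ✓
(3,3)S 2/4 ✓
(3,6)N 1/4 ✗
(4,1)S 1/1 ✓
(4,3)N 0/2 ✗
(4,4)S 2/3 ✓
(4,5)S 2/3 ✓
(4,6)S 1/2 ✓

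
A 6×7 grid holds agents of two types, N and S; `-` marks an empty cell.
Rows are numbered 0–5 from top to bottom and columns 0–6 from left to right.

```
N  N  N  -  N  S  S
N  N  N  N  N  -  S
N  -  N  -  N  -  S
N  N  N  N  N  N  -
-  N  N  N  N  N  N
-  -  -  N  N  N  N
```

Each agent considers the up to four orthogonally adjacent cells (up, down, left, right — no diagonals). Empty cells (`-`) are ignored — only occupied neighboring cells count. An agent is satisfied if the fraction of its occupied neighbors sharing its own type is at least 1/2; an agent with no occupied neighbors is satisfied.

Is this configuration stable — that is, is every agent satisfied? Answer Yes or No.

Yes

Row 0: (0,0)N 2/2 ✓ · (0,1)N 3/3 ✓ · (0,2)N 2/2 ✓ · (0,4)N 1/2 ✓ · (0,5)S 1/2 ✓ · (0,6)S 2/2 ✓
Row 1: (1,0)N 3/3 ✓ · (1,1)N 3/3 ✓ · (1,2)N 4/4 ✓ · (1,3)N 2/2 ✓ · (1,4)N 3/3 ✓ · (1,6)S 2/2 ✓
Row 2: (2,0)N 2/2 ✓ · (2,2)N 2/2 ✓ · (2,4)N 2/2 ✓ · (2,6)S 1/1 ✓
Row 3: (3,0)N 2/2 ✓ · (3,1)N 3/3 ✓ · (3,2)N 4/4 ✓ · (3,3)N 3/3 ✓ · (3,4)N 4/4 ✓ · (3,5)N 2/2 ✓
Row 4: (4,1)N 2/2 ✓ · (4,2)N 3/3 ✓ · (4,3)N 4/4 ✓ · (4,4)N 4/4 ✓ · (4,5)N 4/4 ✓ · (4,6)N 2/2 ✓
Row 5: (5,3)N 2/2 ✓ · (5,4)N 3/3 ✓ · (5,5)N 3/3 ✓ · (5,6)N 2/2 ✓
All meet the threshold, so the configuration is stable.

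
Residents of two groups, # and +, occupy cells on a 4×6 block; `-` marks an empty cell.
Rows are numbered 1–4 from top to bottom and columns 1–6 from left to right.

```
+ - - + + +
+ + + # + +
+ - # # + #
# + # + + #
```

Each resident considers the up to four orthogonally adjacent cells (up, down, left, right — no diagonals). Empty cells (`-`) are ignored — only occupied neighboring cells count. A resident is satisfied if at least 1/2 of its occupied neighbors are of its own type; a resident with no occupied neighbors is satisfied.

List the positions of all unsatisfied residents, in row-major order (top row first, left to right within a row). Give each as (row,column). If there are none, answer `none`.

(1,1)+ 1/1 ✓
(1,4)+ 1/2 ✓
(1,5)+ 3/3 ✓
(1,6)+ 2/2 ✓
(2,1)+ 3/3 ✓
(2,2)+ 2/2 ✓
(2,3)+ 1/3 ✗
(2,4)# 1/4 ✗
(2,5)+ 3/4 ✓
(2,6)+ 2/3 ✓
(3,1)+ 1/2 ✓
(3,3)# 2/3 ✓
(3,4)# 2/4 ✓
(3,5)+ 2/4 ✓
(3,6)# 1/3 ✗
(4,1)# 0/2 ✗
(4,2)+ 0/2 ✗
(4,3)# 1/3 ✗
(4,4)+ 1/3 ✗
(4,5)+ 2/3 ✓
(4,6)# 1/2 ✓

(2,3), (2,4), (3,6), (4,1), (4,2), (4,3), (4,4)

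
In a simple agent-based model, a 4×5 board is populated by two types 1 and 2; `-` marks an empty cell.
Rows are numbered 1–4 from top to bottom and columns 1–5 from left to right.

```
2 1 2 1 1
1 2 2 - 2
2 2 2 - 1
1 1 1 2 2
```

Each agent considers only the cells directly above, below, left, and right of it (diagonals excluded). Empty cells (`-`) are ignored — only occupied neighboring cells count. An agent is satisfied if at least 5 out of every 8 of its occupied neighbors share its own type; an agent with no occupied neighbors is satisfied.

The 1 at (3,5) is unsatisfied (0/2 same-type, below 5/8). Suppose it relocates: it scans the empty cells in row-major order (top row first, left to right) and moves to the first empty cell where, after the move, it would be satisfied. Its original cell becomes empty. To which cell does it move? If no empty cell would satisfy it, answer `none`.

none

Vacating (3,5). Empty cells in order:
  (2,4): 1/3 same-type → still unsatisfied.
  (3,4): 0/2 same-type → still unsatisfied.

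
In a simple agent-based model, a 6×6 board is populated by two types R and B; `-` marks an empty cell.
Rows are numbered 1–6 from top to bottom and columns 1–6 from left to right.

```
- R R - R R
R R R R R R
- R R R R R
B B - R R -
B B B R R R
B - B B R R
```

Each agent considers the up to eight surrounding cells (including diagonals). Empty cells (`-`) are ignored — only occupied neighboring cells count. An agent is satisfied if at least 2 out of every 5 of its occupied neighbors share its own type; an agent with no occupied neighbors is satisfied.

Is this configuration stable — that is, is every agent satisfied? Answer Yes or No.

Yes

(1,2)R 4/4 ✓
(1,3)R 4/4 ✓
(1,5)R 4/4 ✓
(1,6)R 3/3 ✓
(2,1)R 3/3 ✓
(2,2)R 6/6 ✓
(2,3)R 7/7 ✓
(2,4)R 7/7 ✓
(2,5)R 7/7 ✓
(2,6)R 5/5 ✓
(3,2)R 4/6 ✓
(3,3)R 6/7 ✓
(3,4)R 7/7 ✓
(3,5)R 7/7 ✓
(3,6)R 4/4 ✓
(4,1)B 3/4 ✓
(4,2)B 4/6 ✓
(4,4)R 6/7 ✓
(4,5)R 7/7 ✓
(5,1)B 4/4 ✓
(5,2)B 6/6 ✓
(5,3)B 4/6 ✓
(5,4)R 4/7 ✓
(5,5)R 6/7 ✓
(5,6)R 4/4 ✓
(6,1)B 2/2 ✓
(6,3)B 3/4 ✓
(6,4)B 2/5 ✓
(6,5)R 4/5 ✓
(6,6)R 3/3 ✓
All meet the threshold, so the configuration is stable.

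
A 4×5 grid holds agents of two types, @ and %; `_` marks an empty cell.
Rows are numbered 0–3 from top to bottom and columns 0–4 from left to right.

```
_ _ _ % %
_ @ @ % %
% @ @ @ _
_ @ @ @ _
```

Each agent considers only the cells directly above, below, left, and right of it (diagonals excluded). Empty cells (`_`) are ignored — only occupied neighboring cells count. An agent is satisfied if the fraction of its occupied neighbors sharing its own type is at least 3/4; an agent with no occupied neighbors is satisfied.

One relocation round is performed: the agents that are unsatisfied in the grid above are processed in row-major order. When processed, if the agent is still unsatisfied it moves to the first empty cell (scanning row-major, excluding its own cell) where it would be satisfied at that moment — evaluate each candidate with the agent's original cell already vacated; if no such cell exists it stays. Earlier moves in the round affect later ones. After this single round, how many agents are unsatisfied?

1

Initially unsatisfied (in order): (1,2), (1,3), (2,0), (2,3).
  (1,2) → (0,0).
  (1,3) → (0,2).
  (2,0): no empty cell satisfies it; stays.
  (2,3): now satisfied by earlier moves; stays.
Resulting grid:
@ _ % % %
_ @ _ _ %
% @ @ @ _
_ @ @ @ _
Unsatisfied now: (2,0).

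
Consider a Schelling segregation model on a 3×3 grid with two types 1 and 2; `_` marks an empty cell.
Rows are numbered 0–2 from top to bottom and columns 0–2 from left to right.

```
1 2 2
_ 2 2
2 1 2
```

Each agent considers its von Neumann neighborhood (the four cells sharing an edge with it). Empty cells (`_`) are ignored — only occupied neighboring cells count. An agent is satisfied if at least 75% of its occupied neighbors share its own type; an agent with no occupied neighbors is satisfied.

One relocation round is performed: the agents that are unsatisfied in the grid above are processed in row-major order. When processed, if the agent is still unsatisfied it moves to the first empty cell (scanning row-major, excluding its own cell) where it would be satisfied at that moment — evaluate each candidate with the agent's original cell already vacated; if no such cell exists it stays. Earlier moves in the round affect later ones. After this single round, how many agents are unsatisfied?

6

Initially unsatisfied (in order): (0,0), (0,1), (1,1), (2,0), (2,1), (2,2).
  (0,0): no empty cell satisfies it; stays.
  (0,1): no empty cell satisfies it; stays.
  (1,1): no empty cell satisfies it; stays.
  (2,0): no empty cell satisfies it; stays.
  (2,1): no empty cell satisfies it; stays.
  (2,2): no empty cell satisfies it; stays.
Resulting grid:
1 2 2
_ 2 2
2 1 2
Unsatisfied now: (0,0), (0,1), (1,1), (2,0), (2,1), (2,2).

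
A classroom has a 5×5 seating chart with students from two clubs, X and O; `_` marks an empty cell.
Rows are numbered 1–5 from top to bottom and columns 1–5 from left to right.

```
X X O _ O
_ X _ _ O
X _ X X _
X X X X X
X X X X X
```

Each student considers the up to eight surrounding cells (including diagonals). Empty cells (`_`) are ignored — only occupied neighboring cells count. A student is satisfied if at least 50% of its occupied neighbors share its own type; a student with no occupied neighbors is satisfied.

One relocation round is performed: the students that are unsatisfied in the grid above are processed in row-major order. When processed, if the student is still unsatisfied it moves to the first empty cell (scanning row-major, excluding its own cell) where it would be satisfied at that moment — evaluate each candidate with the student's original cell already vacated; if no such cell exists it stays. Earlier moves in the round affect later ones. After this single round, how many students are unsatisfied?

0

Initially unsatisfied (in order): (1,3).
  (1,3) → (1,4).
Resulting grid:
X X _ O O
_ X _ _ O
X _ X X _
X X X X X
X X X X X
All satisfied now.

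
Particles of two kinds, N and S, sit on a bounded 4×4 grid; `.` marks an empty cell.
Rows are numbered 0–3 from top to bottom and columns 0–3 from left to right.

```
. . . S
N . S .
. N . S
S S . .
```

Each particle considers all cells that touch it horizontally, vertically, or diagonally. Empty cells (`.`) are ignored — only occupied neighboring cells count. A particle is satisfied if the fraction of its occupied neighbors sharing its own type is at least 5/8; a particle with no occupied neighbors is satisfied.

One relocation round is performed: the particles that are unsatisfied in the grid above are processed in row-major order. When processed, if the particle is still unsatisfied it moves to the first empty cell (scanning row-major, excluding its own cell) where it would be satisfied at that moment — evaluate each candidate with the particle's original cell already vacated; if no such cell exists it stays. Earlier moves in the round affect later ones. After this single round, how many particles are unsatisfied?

0

Initially unsatisfied (in order): (2,1), (3,0), (3,1).
  (2,1) → (0,0).
  (3,0): now satisfied by earlier moves; stays.
  (3,1): now satisfied by earlier moves; stays.
Resulting grid:
N . . S
N . S .
. . . S
S S . .
All satisfied now.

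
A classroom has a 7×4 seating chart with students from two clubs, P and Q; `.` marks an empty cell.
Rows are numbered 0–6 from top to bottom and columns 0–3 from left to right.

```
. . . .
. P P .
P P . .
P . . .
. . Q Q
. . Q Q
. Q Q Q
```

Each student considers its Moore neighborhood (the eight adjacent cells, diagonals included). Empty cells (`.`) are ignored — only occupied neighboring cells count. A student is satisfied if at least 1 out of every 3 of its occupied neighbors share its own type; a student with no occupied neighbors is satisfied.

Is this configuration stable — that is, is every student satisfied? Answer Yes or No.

Yes

(1,1)P 3/3 satisfied
(1,2)P 2/2 satisfied
(2,0)P 3/3 satisfied
(2,1)P 4/4 satisfied
(3,0)P 2/2 satisfied
(4,2)Q 3/3 satisfied
(4,3)Q 3/3 satisfied
(5,2)Q 6/6 satisfied
(5,3)Q 5/5 satisfied
(6,1)Q 2/2 satisfied
(6,2)Q 4/4 satisfied
(6,3)Q 3/3 satisfied
All meet the threshold, so the configuration is stable.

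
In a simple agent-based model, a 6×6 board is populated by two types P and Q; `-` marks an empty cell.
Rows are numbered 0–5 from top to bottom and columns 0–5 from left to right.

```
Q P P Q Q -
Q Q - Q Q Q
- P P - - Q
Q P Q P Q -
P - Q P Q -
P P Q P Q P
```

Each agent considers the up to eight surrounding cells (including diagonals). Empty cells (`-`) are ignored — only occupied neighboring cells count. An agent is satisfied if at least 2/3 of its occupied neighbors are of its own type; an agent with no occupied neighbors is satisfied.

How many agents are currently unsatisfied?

20

Row 0: (0,0)Q 2/3 ✓ · (0,1)P 1/4 ✗ · (0,2)P 1/4 ✗ · (0,3)Q 3/4 ✓ · (0,4)Q 4/4 ✓
Row 1: (1,0)Q 2/4 ✗ · (1,1)Q 2/6 ✗ · (1,3)Q 3/5 ✗ · (1,4)Q 5/5 ✓ · (1,5)Q 3/3 ✓
Row 2: (2,1)P 2/6 ✗ · (2,2)P 3/6 ✗ · (2,5)Q 3/3 ✓
Row 3: (3,0)Q 0/3 ✗ · (3,1)P 3/6 ✗ · (3,2)Q 1/6 ✗ · (3,3)P 2/6 ✗ · (3,4)Q 2/4 ✗
Row 4: (4,0)P 3/4 ✓ · (4,2)Q 2/7 ✗ · (4,3)P 2/8 ✗ · (4,4)Q 2/6 ✗
Row 5: (5,0)P 2/2 ✓ · (5,1)P 2/4 ✗ · (5,2)Q 1/4 ✗ · (5,3)P 1/5 ✗ · (5,4)Q 1/4 ✗ · (5,5)P 0/2 ✗
Unsatisfied: (0,1), (0,2), (1,0), (1,1), (1,3), (2,1), (2,2), (3,0), (3,1), (3,2), (3,3), (3,4), (4,2), (4,3), (4,4), (5,1), (5,2), (5,3), (5,4), (5,5) — 20 in total.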